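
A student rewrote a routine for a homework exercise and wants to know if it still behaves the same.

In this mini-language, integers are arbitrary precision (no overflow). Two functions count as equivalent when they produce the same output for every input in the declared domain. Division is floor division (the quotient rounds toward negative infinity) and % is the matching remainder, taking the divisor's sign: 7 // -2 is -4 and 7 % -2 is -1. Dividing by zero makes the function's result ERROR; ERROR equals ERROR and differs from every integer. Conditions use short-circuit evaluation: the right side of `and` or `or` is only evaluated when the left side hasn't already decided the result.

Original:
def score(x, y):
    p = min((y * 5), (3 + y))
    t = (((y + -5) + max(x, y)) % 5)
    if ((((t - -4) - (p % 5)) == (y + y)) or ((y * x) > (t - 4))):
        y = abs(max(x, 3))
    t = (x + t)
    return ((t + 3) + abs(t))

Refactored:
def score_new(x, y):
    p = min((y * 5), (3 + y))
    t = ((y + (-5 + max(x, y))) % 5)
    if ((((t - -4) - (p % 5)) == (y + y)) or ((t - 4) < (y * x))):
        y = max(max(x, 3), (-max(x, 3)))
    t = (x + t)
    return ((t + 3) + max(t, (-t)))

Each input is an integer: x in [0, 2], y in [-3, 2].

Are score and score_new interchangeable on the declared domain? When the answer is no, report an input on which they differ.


This is a faithful refactor — min/max/abs usage differs, plus constant usage differs, plus comparison usage differs, but the computed results match everywhere.
Tracing x=2, y=2: score: p := 5 | t := 4 | ((((t - -4) - (p % 5)) == (y + y)) or ((y * x) > (t - 4))): true | y := 3 | t := 6 | result 15 | score_new: p := 5 | t := 4 | ((((t - -4) - (p % 5)) == (y + y)) or ((t - 4) < (y * x))): true | y := 3 | t := 6 | result 15 — matching result 15.
An exhaustive pass over the 18 declared inputs shows identical outputs.
verdict: equivalent


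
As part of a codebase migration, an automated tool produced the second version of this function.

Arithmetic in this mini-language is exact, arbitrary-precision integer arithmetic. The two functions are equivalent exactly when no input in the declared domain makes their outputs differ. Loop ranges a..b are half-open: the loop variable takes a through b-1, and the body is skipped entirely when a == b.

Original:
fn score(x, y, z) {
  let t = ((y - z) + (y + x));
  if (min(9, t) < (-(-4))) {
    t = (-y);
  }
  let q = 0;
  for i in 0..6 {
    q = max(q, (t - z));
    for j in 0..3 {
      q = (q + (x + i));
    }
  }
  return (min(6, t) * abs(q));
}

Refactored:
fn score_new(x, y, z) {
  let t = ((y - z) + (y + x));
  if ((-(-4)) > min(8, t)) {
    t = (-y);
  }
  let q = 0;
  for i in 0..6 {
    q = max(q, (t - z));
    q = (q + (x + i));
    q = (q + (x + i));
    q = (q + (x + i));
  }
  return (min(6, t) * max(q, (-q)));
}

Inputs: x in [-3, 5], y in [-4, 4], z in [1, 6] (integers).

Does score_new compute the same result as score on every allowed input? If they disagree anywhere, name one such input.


Although `9` became `8`, no input in the stated domain can expose it.
One worked example (x=0, y=-4, z=4) — score: t becomes -12; next (min(9, t) < (-(-4))) evaluates to true; next t becomes 4; next q becomes 0; next at i=0:; next q becomes 0; next at j=0:; next q becomes 0; next at j=1:; next q becomes 0; next at j=2:; next q becomes 0; next at i=1:; next q becomes 0; next at j=0:; next q becomes 1; next at j=1:; next q becomes 2; next at j=2:; next q becomes 3; next at i=2:; next q becomes 3; next at j=0:; next q becomes 5; next at j=1:; next q becomes 7; next at j=2:; next q becomes 9; next at i=3:; next q becomes 9; next at j=0:; next q becomes 12; next at j=1:; next q becomes 15; next at j=2:; next q becomes 18; next at i=4:; next q becomes 18; next at j=0:; next q becomes 22; next at j=1:; next q becomes 26; next at j=2:; next q becomes 30; next at i=5:; next q becomes 30; next at j=0:; next q becomes 35; next at j=1:; next q becomes 40; next at j=2:; next q becomes 45; next final value 180; score_new: t becomes -12; next ((-(-4)) > min(8, t)) evaluates to true; next t becomes 4; next q becomes 0; next at i=0:; next q becomes 0; next q becomes 0; next q becomes 0; next q becomes 0; next at i=1:; next q becomes 0; next q becomes 1; next q becomes 2; next q becomes 3; next at i=2:; next q becomes 3; next q becomes 5; next q becomes 7; next q becomes 9; next at i=3:; next q becomes 9; next q becomes 12; next q becomes 15; next q becomes 18; next at i=4:; next q becomes 18; next q becomes 22; next q becomes 26; next q becomes 30; next at i=5:; next q becomes 30; next q becomes 35; next q becomes 40; next q becomes 45; next final value 180; agreement on 180.
An exhaustive pass over the 486 declared inputs shows identical outputs.
verdict: equivalent


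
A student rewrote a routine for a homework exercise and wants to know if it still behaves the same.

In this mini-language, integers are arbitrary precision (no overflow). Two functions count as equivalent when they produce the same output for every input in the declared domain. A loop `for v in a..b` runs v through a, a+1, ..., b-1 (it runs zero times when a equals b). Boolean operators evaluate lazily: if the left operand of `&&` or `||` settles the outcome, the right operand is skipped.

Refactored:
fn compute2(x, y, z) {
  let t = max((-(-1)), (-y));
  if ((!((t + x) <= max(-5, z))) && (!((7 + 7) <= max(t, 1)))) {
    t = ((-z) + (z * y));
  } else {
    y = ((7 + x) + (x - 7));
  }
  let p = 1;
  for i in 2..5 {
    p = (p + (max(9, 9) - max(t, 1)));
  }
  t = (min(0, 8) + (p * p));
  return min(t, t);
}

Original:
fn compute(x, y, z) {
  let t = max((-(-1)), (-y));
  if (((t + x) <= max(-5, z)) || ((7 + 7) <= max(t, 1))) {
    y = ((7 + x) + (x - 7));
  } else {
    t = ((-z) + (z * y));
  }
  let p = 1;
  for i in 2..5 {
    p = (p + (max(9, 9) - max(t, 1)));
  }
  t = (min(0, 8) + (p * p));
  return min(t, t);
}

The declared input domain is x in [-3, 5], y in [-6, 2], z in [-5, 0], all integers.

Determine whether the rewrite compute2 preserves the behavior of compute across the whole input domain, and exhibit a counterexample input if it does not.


Comparing the listings, the differences include: boolean connective usage differs.
Tracing x=4, y=-4, z=-3: compute: t = 4; (((t + x) <= max(-5, z)) || ((7 + 7) <= max(t, 1))) -> false; t = 15; p = 1; [i=2]; p = -5; [i=3]; p = -11; [i=4]; p = -17; t = 289; return 289 | compute2: t = 4; ((!((t + x) <= max(-5, z))) && (!((7 + 7) <= max(t, 1)))) -> true; t = 15; p = 1; [i=2]; p = -5; [i=3]; p = -11; [i=4]; p = -17; t = 289; return 289 — matching result 289.
Sweeping the whole domain (486 inputs) finds no disagreement.
verdict: equivalent


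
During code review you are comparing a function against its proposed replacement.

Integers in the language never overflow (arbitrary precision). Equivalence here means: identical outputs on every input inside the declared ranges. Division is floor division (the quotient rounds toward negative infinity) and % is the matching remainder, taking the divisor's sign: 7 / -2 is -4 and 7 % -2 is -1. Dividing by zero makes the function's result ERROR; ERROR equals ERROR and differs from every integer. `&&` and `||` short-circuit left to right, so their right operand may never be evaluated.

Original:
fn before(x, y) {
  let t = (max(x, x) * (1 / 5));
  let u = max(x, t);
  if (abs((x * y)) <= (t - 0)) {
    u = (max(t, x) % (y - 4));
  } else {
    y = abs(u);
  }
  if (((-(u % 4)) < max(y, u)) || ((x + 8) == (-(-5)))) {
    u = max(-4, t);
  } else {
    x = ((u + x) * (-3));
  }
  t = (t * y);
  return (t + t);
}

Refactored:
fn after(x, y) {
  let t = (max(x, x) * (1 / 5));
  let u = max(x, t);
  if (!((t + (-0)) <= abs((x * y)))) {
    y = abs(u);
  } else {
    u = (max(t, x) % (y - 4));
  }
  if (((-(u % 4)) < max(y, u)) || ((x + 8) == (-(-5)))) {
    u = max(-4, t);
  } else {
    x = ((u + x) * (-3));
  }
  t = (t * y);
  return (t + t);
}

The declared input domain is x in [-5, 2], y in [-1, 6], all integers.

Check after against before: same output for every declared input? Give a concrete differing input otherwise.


There is a counterexample at x=-5, y=4: 0 on one side, ERROR on the other.
before: t = 0; u = 0; (abs((x * y)) <= (t - 0)) -> false; y = 0; (((-(u % 4)) < max(y, u)) || ((x + 8) == (-(-5)))) -> false; x = 15; t = 0; return 0
after: t = 0; u = 0; (!((t + (-0)) <= abs((x * y)))) -> false; division by zero -> ERROR
verdict: not equivalent; witness: x=-5, y=4


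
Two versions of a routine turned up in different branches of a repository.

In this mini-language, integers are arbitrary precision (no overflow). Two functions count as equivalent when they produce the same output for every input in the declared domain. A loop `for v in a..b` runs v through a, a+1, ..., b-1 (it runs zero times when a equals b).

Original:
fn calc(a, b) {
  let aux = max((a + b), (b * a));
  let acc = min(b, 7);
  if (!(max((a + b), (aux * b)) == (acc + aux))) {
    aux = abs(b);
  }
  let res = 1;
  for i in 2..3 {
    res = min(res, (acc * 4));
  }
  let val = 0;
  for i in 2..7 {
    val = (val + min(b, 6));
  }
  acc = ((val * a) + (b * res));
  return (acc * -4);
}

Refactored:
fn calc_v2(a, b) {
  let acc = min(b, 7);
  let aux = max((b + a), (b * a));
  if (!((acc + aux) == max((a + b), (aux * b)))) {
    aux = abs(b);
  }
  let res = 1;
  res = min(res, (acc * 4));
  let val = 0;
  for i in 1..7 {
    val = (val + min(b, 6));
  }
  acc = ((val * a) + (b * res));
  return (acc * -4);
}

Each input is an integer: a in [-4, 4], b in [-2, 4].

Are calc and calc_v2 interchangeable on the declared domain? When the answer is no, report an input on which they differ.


Evaluate both at a=-4, b=-2.
calc: aux = 8; acc = -2; (!(max((a + b), (aux * b)) == (acc + aux))) -> true; aux = 2; res = 1; [i=2]; res = -8; val = 0; [i=2]; val = -2; [i=3]; val = -4; [i=4]; val = -6; [i=5]; val = -8; [i=6]; val = -10; acc = 56; return -224
calc_v2: acc = -2; aux = 8; (!((acc + aux) == max((a + b), (aux * b)))) -> true; aux = 2; res = 1; res = -8; val = 0; [i=1]; val = -2; [i=2]; val = -4; [i=3]; val = -6; [i=4]; val = -8; [i=5]; val = -10; [i=6]; val = -12; acc = 64; return -256
-224 != -256, so the rewrite changes behavior.
verdict: not equivalent; witness: a=-4, b=-2


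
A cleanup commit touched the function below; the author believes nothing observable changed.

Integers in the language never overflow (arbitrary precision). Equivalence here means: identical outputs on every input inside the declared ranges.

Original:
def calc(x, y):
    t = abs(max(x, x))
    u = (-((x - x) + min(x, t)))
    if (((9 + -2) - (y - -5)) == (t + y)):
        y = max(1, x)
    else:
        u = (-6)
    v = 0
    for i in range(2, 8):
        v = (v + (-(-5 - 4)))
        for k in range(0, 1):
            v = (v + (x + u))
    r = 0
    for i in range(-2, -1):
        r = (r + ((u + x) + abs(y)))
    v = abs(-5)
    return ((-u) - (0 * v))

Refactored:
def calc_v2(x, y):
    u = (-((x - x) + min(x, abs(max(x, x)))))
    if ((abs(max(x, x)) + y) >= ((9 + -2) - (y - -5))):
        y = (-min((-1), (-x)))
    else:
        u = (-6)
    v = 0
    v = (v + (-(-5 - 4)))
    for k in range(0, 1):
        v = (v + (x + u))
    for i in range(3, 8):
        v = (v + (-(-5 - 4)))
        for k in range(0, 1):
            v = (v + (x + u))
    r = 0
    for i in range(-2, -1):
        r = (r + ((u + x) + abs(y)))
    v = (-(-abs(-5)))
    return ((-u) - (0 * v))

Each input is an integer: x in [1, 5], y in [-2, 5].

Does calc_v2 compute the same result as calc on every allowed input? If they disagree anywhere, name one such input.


Not equivalent: x=1, y=1 separates them (6 vs 1).
calc: t becomes 1; next u becomes -1; next (((9 + -2) - (y - -5)) == (t + y)) evaluates to false; next u becomes -6; next v becomes 0; next at i=2:; next v becomes 9; next at k=0:; next v becomes 4; next at i=3:; next v becomes 13; next at k=0:; next v becomes 8; next at i=4:; next v becomes 17; next at k=0:; next v becomes 12; next at i=5:; next v becomes 21; next at k=0:; next v becomes 16; next at i=6:; next v becomes 25; next at k=0:; next v becomes 20; next at i=7:; next v becomes 29; next at k=0:; next v becomes 24; next r becomes 0; next at i=-2:; next r becomes -4; next v becomes 5; next final value 6
calc_v2: u becomes -1; next ((abs(max(x, x)) + y) >= ((9 + -2) - (y - -5))) evaluates to true; next y becomes 1; next v becomes 0; next v becomes 9; next at k=0:; next v becomes 9; next at i=3:; next v becomes 18; next at k=0:; next v becomes 18; next at i=4:; next v becomes 27; next at k=0:; next v becomes 27; next at i=5:; next v becomes 36; next at k=0:; next v becomes 36; next at i=6:; next v becomes 45; next at k=0:; next v becomes 45; next at i=7:; next v becomes 54; next at k=0:; next v becomes 54; next r becomes 0; next at i=-2:; next r becomes 1; next v becomes 5; next final value 1
verdict: not equivalent; witness: x=1, y=1


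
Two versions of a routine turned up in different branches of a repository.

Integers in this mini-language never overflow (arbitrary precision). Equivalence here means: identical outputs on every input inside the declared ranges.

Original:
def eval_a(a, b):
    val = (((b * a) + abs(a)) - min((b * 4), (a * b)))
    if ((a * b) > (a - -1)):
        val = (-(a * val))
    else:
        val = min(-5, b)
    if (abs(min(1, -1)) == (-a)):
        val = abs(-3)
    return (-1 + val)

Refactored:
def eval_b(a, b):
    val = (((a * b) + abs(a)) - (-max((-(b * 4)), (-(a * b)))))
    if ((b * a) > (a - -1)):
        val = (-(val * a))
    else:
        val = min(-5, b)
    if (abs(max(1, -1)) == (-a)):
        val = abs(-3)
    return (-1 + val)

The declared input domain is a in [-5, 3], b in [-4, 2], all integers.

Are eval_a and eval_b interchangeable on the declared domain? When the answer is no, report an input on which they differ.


The suspicious edit (`min(1, -1)` became `max(1, -1)`) never changes the result for any input inside the declared domain.
Spot check at a=-4, b=-3 — eval_a: val becomes 28; next ((a * b) > (a - -1)) evaluates to true; next val becomes 112; next (abs(min(1, -1)) == (-a)) evaluates to false; next final value 111. eval_b: val becomes 28; next ((b * a) > (a - -1)) evaluates to true; next val becomes 112; next (abs(max(1, -1)) == (-a)) evaluates to false; next final value 111. Both give 111.
Across all 63 domain points the two functions coincide.
verdict: equivalent


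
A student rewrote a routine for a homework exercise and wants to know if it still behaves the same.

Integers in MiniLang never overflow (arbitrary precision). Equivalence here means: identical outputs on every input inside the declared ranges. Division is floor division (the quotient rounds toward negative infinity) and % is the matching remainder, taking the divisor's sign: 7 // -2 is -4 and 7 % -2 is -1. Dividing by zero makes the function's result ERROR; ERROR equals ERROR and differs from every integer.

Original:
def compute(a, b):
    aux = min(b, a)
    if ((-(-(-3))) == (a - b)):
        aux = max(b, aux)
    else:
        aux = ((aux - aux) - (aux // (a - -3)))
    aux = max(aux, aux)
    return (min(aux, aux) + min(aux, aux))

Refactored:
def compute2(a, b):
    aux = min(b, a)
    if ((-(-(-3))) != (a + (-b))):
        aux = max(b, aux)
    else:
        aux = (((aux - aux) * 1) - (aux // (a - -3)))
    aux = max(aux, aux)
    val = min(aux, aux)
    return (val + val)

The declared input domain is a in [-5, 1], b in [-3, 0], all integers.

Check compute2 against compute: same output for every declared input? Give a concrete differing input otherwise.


On input a=-5, b=-3, compute returns -4 while compute2 returns -6.
verdict: not equivalent; witness: a=-5, b=-3


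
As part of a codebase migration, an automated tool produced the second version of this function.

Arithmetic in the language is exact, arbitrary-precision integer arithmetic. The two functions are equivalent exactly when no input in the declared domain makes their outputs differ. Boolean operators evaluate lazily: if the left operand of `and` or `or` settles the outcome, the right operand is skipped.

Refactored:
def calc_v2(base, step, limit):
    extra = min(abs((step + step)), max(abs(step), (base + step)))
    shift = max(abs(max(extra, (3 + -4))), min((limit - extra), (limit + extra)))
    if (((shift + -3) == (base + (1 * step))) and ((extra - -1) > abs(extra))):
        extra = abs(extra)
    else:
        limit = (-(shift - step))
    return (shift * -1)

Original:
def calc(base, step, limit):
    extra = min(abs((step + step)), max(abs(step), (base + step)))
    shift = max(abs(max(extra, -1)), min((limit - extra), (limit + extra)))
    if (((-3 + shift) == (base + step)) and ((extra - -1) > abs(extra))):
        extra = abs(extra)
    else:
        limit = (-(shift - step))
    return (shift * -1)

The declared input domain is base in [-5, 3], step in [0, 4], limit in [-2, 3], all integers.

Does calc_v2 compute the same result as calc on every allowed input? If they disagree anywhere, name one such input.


The two are interchangeable: constant usage differs; and arithmetic usage differs, and every declared input agrees.
Tracing base=-2, step=3, limit=0: calc: extra := 3 | shift := 3 | (((-3 + shift) == (base + step)) and ((extra - -1) > abs(extra))): false | limit := 0 | result -3 | calc_v2: extra := 3 | shift := 3 | (((shift + -3) == (base + (1 * step))) and ((extra - -1) > abs(extra))): false | limit := 0 | result -3 — matching result -3.
An exhaustive pass over the 270 declared inputs shows identical outputs.
verdict: equivalent


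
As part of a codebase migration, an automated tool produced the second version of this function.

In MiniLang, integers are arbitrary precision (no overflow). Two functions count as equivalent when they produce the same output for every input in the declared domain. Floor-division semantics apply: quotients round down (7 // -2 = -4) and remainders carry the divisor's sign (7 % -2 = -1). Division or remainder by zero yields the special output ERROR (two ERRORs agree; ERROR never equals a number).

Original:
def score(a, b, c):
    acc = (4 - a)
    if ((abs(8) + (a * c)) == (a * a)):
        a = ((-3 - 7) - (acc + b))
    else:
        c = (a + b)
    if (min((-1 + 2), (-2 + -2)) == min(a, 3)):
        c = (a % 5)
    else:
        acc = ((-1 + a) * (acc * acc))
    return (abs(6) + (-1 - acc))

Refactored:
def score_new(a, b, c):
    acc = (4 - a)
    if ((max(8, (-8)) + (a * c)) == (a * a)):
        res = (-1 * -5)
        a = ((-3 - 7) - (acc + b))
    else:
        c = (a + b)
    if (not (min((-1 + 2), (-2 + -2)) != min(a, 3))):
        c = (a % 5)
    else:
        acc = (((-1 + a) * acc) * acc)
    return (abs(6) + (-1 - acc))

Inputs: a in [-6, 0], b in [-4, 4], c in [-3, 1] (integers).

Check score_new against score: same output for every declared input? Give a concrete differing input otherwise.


Changes here: min/max/abs usage differs; and statement counts differ; and comparison usage differs; and local variable names differ; and constant usage differs; and arithmetic usage differs; and boolean connective usage differs; the full 315-point sweep finds no disagreement.
verdict: equivalent


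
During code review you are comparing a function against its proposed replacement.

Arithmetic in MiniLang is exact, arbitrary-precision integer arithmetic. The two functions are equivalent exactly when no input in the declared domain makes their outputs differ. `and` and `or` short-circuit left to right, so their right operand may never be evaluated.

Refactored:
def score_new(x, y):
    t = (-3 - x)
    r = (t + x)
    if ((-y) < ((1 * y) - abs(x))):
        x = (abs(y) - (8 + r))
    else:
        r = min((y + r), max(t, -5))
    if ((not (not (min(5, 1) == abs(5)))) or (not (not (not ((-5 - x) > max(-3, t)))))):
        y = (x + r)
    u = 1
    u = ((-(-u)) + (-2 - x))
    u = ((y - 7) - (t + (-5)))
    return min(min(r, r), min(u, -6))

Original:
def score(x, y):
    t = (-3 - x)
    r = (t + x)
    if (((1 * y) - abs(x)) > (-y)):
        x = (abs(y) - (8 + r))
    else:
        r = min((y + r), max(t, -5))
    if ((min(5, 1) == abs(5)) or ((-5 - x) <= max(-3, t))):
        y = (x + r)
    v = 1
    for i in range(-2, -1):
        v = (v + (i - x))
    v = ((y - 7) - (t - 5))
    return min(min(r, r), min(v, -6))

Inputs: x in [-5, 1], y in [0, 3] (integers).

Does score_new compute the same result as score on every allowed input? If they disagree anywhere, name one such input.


Differences: statement counts differ, and local variable names differ, and constant usage differs, and comparison usage differs, and boolean connective usage differs, and loop structure differs, and arithmetic usage differs — yet all 28 inputs agree.
verdict: equivalent


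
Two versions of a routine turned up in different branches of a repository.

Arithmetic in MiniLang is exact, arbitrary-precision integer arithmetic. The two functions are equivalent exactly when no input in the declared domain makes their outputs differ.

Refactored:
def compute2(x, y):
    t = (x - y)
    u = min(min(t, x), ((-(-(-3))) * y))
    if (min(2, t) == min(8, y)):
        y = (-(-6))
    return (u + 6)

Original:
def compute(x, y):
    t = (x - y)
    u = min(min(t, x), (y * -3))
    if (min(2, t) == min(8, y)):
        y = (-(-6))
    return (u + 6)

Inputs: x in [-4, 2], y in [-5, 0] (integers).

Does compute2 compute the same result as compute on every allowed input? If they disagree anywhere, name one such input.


Changes here: same computation, different form; the full 42-point sweep finds no disagreement.
verdict: equivalent


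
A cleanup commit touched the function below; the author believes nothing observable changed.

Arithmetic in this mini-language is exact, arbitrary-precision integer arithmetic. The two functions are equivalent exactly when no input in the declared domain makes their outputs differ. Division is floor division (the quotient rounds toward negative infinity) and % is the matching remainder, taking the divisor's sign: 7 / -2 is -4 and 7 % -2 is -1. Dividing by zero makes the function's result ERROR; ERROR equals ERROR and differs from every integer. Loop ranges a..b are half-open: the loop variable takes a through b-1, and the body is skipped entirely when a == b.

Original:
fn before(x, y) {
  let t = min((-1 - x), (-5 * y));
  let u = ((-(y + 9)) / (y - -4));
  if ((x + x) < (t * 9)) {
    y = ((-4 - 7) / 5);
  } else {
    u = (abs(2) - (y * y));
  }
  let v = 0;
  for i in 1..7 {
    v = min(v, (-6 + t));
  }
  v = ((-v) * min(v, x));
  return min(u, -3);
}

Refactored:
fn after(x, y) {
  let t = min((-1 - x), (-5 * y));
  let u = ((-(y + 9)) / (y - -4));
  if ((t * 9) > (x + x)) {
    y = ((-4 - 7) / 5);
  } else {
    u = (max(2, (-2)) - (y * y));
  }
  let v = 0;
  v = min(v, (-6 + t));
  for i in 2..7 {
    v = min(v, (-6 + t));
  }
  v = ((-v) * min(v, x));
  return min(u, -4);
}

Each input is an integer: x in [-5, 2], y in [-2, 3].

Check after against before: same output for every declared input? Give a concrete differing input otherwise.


There is a counterexample at x=-5, y=-1: -3 on one side, -4 on the other.
before: t becomes 4; next u becomes -3; next ((x + x) < (t * 9)) evaluates to true; next y becomes -3; next v becomes 0; next at i=1:; next v becomes -2; next at i=2:; next v becomes -2; next at i=3:; next v becomes -2; next at i=4:; next v becomes -2; next at i=5:; next v becomes -2; next at i=6:; next v becomes -2; next v becomes -10; next final value -3
after: t becomes 4; next u becomes -3; next ((t * 9) > (x + x)) evaluates to true; next y becomes -3; next v becomes 0; next v becomes -2; next at i=2:; next v becomes -2; next at i=3:; next v becomes -2; next at i=4:; next v becomes -2; next at i=5:; next v becomes -2; next at i=6:; next v becomes -2; next v becomes -10; next final value -4
verdict: not equivalent; witness: x=-5, y=-1


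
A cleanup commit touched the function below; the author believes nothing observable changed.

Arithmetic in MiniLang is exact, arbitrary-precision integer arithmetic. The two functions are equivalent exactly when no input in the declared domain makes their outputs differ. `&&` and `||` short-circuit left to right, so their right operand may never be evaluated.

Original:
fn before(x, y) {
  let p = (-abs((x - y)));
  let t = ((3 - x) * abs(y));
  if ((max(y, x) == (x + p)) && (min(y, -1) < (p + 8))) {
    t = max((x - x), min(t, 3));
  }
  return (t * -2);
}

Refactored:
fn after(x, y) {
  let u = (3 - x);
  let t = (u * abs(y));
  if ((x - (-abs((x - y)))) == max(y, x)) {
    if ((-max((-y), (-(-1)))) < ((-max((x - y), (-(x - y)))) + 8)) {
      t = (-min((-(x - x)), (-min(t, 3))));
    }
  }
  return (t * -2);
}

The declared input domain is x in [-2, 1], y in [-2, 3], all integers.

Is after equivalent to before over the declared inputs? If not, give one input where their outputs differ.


x=-2, y=-1 yields -10 from before but -6 from after.
verdict: not equivalent; witness: x=-2, y=-1


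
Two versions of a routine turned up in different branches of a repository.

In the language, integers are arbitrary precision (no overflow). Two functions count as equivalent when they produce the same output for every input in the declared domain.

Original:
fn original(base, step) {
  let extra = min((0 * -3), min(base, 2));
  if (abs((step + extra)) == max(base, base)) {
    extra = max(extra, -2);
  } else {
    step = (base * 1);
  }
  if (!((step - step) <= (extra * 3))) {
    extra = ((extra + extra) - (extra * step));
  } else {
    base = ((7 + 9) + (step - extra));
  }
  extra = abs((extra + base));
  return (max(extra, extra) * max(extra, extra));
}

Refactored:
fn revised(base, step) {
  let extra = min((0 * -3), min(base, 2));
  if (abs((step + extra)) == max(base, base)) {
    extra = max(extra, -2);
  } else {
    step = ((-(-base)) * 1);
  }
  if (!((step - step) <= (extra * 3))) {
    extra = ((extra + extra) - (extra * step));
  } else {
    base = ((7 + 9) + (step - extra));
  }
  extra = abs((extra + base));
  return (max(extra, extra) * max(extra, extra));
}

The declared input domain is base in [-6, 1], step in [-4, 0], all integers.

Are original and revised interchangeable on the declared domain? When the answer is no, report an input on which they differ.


Changes here: same computation, different form; the full 40-point sweep finds no disagreement.
verdict: equivalent


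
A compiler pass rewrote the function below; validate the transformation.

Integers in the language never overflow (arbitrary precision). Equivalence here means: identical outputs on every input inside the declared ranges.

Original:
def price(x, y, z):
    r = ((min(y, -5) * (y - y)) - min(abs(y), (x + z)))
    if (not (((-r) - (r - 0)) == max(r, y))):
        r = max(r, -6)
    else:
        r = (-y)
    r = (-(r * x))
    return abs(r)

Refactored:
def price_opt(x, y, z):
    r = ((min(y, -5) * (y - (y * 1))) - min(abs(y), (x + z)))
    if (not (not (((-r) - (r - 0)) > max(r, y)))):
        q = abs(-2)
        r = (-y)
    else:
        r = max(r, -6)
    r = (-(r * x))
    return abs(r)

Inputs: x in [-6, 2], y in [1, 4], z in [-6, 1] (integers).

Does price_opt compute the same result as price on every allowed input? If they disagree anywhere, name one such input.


Run the pair on x=1, y=2, z=0.
price: r := -1 | (not (((-r) - (r - 0)) == max(r, y))): false | r := -2 | r := 2 | result 2
price_opt: r := -1 | (not (not (((-r) - (r - 0)) > max(r, y)))): false | r := -1 | r := 1 | result 1
2 against 1: the behavior changed.
verdict: not equivalent; witness: x=1, y=2, z=0


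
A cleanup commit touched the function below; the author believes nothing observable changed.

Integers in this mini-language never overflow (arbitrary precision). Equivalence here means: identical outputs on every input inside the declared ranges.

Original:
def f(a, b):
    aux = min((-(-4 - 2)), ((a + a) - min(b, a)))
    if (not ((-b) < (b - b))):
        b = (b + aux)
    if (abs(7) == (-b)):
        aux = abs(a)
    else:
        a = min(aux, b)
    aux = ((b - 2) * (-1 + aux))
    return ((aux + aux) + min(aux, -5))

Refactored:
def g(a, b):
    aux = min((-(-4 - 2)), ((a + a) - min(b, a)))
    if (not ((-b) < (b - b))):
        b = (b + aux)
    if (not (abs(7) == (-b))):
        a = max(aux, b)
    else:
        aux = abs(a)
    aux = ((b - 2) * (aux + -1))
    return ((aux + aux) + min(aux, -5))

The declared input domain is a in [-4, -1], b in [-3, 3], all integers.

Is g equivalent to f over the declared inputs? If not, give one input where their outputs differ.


Equivalent. The edit looks behavioral (`min(aux, b)` became `max(aux, b)`), but over these ranges it never changes the outcome.
An exhaustive pass over the 28 declared inputs shows identical outputs.
One worked example (a=-4, b=3) — f: aux becomes -4; next (not ((-b) < (b - b))) evaluates to false; next (abs(7) == (-b)) evaluates to false; next a becomes -4; next aux becomes -5; next final value -15; g: aux becomes -4; next (not ((-b) < (b - b))) evaluates to false; next (not (abs(7) == (-b))) evaluates to true; next a becomes 3; next aux becomes -5; next final value -15; agreement on -15.
verdict: equivalent


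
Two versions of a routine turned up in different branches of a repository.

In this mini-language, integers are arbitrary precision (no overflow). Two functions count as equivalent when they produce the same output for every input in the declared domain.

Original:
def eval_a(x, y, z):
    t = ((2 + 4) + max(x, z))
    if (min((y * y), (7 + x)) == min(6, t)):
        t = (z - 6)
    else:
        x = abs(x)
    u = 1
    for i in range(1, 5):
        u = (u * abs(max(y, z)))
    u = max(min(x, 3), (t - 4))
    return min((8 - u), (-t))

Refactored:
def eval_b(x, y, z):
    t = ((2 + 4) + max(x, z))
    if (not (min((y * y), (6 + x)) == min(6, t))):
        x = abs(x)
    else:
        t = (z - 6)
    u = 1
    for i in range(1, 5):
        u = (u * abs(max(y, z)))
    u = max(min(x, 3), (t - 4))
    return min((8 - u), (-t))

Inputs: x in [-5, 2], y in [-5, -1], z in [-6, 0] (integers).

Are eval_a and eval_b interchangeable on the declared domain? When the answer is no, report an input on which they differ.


The rewrite breaks on x=-5, y=-5, z=-6, where the results are -1 and 12.
eval_a: t becomes 1; next (min((y * y), (7 + x)) == min(6, t)) evaluates to false; next x becomes 5; next u becomes 1; next at i=1:; next u becomes 5; next at i=2:; next u becomes 25; next at i=3:; next u becomes 125; next at i=4:; next u becomes 625; next u becomes 3; next final value -1
eval_b: t becomes 1; next (not (min((y * y), (6 + x)) == min(6, t))) evaluates to false; next t becomes -12; next u becomes 1; next at i=1:; next u becomes 5; next at i=2:; next u becomes 25; next at i=3:; next u becomes 125; next at i=4:; next u becomes 625; next u becomes -5; next final value 12
verdict: not equivalent; witness: x=-5, y=-5, z=-6


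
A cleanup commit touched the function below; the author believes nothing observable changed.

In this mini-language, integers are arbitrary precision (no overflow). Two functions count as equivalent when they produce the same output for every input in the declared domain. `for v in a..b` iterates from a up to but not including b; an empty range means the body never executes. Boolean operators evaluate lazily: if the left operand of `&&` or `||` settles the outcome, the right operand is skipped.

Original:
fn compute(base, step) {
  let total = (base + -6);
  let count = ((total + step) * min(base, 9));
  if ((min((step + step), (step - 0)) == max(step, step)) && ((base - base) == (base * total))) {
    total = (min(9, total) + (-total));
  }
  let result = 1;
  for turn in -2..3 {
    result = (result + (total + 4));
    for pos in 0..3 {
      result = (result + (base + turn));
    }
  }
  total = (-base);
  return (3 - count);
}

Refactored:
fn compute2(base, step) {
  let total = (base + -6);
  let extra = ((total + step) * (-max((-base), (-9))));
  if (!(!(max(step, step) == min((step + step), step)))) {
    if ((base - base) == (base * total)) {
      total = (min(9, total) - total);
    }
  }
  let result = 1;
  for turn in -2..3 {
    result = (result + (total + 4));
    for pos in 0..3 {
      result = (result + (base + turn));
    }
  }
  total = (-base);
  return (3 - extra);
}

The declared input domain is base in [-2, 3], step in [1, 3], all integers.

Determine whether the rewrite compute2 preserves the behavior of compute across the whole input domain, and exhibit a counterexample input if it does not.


Reading the diff, among the changes: statement counts differ; also constant usage differs; also min/max/abs usage differs; also boolean connective usage differs; also branching structure differs; also arithmetic usage differs; also local variable names differ.
As a probe, take base=0, step=2: compute runs total becomes -6; next count becomes 0; next ((min((step + step), (step - 0)) == max(step, step)) && ((base - base) == (base * total))) evaluates to true; next total becomes 0; next result becomes 1; next at turn=-2:; next result becomes 5; next at pos=0:; next result becomes 3; next at pos=1:; next result becomes 1; next at pos=2:; next result becomes -1; next at turn=-1:; next result becomes 3; next at pos=0:; next result becomes 2; next at pos=1:; next result becomes 1; next at pos=2:; next result becomes 0; next at turn=0:; next result becomes 4; next at pos=0:; next result becomes 4; next at pos=1:; next result becomes 4; next at pos=2:; next result becomes 4; next at turn=1:; next result becomes 8; next at pos=0:; next result becomes 9; next at pos=1:; next result becomes 10; next at pos=2:; next result becomes 11; next at turn=2:; next result becomes 15; next at pos=0:; next result becomes 17; next at pos=1:; next result becomes 19; next at pos=2:; next result becomes 21; next total becomes 0; next final value 3; compute2 runs total becomes -6; next extra becomes 0; next (!(!(max(step, step) == min((step + step), step)))) evaluates to true; next ((base - base) == (base * total)) evaluates to true; next total becomes 0; next result becomes 1; next at turn=-2:; next result becomes 5; next at pos=0:; next result becomes 3; next at pos=1:; next result becomes 1; next at pos=2:; next result becomes -1; next at turn=-1:; next result becomes 3; next at pos=0:; next result becomes 2; next at pos=1:; next result becomes 1; next at pos=2:; next result becomes 0; next at turn=0:; next result becomes 4; next at pos=0:; next result becomes 4; next at pos=1:; next result becomes 4; next at pos=2:; next result becomes 4; next at turn=1:; next result becomes 8; next at pos=0:; next result becomes 9; next at pos=1:; next result becomes 10; next at pos=2:; next result becomes 11; next at turn=2:; next result becomes 15; next at pos=0:; next result becomes 17; next at pos=1:; next result becomes 19; next at pos=2:; next result becomes 21; next total becomes 0; next final value 3; both end at 3.
Every one of the 18 inputs gives matching results.
verdict: equivalent


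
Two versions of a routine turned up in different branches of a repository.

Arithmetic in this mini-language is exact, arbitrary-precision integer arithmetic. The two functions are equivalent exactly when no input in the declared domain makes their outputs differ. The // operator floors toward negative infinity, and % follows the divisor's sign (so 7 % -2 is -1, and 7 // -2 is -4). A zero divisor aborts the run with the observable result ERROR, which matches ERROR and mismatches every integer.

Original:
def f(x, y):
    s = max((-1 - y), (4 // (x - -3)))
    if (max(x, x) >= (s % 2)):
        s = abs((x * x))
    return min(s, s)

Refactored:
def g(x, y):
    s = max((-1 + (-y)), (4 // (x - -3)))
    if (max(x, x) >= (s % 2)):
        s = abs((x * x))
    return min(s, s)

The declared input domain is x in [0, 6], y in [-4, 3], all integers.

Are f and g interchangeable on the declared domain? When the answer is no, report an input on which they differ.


The two versions differ — the changes include arithmetic usage differs.
One worked example (x=5, y=0) — f: s=0, then (max(x, x) >= (s % 2)) is true, then s=25, then returns 25; g: s=0, then (max(x, x) >= (s % 2)) is true, then s=25, then returns 25; agreement on 25.
Checked all 56 inputs in the declared domain: the outputs agree on every one.
verdict: equivalent


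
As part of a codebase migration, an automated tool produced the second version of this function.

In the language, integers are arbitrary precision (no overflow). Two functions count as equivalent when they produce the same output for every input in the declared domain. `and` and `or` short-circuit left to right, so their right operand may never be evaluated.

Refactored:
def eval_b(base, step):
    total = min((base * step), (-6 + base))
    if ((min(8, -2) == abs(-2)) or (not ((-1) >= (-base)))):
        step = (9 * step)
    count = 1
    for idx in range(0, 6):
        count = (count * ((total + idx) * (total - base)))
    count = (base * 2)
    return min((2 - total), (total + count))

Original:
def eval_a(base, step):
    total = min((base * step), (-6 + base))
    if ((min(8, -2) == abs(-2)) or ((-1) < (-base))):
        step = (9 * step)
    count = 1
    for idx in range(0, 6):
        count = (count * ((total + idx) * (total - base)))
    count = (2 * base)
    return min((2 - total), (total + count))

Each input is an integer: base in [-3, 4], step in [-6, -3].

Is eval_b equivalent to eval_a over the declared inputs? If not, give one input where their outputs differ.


Comparing the listings, the differences include: comparison usage differs; boolean connective usage differs.
Spot check at base=3, step=-3 — eval_a: total := -9 | ((min(8, -2) == abs(-2)) or ((-1) < (-base))): false | count := 1 | iter idx=0: | count := 108 | iter idx=1: | count := 10368 | iter idx=2: | count := 870912 | iter idx=3: | count := 62705664 | iter idx=4: | count := 3762339840 | iter idx=5: | count := 180592312320 | count := 6 | result -3. eval_b: total := -9 | ((min(8, -2) == abs(-2)) or (not ((-1) >= (-base)))): false | count := 1 | iter idx=0: | count := 108 | iter idx=1: | count := 10368 | iter idx=2: | count := 870912 | iter idx=3: | count := 62705664 | iter idx=4: | count := 3762339840 | iter idx=5: | count := 180592312320 | count := 6 | result -3. Both give -3.
Checked all 32 inputs in the declared domain: the outputs agree on every one.
verdict: equivalent


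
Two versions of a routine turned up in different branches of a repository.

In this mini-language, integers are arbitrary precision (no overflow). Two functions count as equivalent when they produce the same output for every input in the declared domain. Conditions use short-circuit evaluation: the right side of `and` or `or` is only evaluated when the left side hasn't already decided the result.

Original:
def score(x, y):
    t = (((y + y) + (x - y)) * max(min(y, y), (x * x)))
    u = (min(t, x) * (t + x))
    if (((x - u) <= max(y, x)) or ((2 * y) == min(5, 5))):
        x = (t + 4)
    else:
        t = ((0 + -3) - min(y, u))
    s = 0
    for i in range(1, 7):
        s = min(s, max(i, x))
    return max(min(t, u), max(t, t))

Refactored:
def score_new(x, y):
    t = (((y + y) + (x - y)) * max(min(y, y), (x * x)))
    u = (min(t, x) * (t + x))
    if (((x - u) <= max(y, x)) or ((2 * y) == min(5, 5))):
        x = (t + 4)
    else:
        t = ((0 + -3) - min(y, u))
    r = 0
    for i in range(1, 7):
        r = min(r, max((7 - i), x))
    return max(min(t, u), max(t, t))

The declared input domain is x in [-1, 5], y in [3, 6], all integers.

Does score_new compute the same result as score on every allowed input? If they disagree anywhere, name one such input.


Equivalent — the differences include constant usage differs; and arithmetic usage differs; and local variable names differ, yet no declared input distinguishes the two.
Spot check at x=3, y=5 — score: t = 72; u = 225; (((x - u) <= max(y, x)) or ((2 * y) == min(5, 5))) -> true; x = 76; s = 0; [i=1]; s = 0; [i=2]; s = 0; [i=3]; s = 0; [i=4]; s = 0; [i=5]; s = 0; [i=6]; s = 0; return 72. score_new: t = 72; u = 225; (((x - u) <= max(y, x)) or ((2 * y) == min(5, 5))) -> true; x = 76; r = 0; [i=1]; r = 0; [i=2]; r = 0; [i=3]; r = 0; [i=4]; r = 0; [i=5]; r = 0; [i=6]; r = 0; return 72. Both give 72.
Sweeping the whole domain (28 inputs) finds no disagreement.
verdict: equivalent
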